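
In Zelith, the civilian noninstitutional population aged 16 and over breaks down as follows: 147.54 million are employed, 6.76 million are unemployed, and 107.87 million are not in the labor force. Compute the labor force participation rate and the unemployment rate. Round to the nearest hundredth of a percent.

Labor force participation rate ≈ 58.85%; unemployment rate ≈ 4.38%.

Labor force = employed + unemployed = 147.54 + 6.76 = 154.30 million.
Working-age population = 154.30 + 107.87 = 262.17 million.
Unemployment rate = 6.76 / 154.30 = 4.38%.
Labor force participation rate = 154.30 / 262.17 = 58.85%.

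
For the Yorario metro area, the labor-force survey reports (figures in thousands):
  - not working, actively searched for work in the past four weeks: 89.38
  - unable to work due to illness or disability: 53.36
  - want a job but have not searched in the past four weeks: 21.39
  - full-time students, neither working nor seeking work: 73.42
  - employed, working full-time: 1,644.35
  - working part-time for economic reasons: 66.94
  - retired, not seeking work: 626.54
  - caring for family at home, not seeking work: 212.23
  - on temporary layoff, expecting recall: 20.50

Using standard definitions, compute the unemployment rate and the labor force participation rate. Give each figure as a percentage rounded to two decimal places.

Employed = 1,644.35 + 66.94 = 1,711.29 thousand (anyone who worked, including part-time for economic reasons, counts as employed).
Unemployed = 89.38 + 20.50 = 109.88 thousand (jobless and actively searching, or on temporary layoff).
Labor force = 1,711.29 + 109.88 = 1,821.17 thousand.
Not in labor force = 53.36 + 21.39 + 73.42 + 626.54 + 212.23 = 986.94 thousand (those not working and not actively searching are outside the labor force — including those who want a job but have given up searching).
Civilian working-age population = 1,821.17 + 986.94 = 2,808.11 thousand.
Unemployment rate = 109.88 / 1,821.17 = 6.03%.
Labor force participation rate = 1,821.17 / 2,808.11 = 64.85%.

Unemployment rate ≈ 6.03%; labor force participation rate ≈ 64.85%.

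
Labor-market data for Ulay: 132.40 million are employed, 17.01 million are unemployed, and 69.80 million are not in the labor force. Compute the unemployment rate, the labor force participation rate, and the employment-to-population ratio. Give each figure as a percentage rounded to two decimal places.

Unemployment rate ≈ 11.38%; labor force participation rate ≈ 68.16%; employment-population ratio ≈ 60.40%.

Labor force = employed + unemployed = 132.40 + 17.01 = 149.41 million.
Working-age population = 149.41 + 69.80 = 219.21 million.
Unemployment rate = 17.01 / 149.41 = 11.38%.
Labor force participation rate = 149.41 / 219.21 = 68.16%.
Employment-population ratio = 132.40 / 219.21 = 60.40%.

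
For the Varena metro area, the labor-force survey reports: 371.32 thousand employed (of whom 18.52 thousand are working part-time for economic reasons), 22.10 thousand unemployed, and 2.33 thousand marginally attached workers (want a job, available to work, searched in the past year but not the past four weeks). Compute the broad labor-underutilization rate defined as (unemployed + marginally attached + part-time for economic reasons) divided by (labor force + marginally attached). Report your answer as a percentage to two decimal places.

Labor force = 371.32 + 22.10 = 393.42 thousand.
Numerator = 22.10 + 2.33 + 18.52 = 42.95 thousand.
Denominator = 393.42 + 2.33 = 395.75 thousand.
Broad rate = 42.95 / 395.75 = 10.85%.

Broad underutilization rate ≈ 10.85%.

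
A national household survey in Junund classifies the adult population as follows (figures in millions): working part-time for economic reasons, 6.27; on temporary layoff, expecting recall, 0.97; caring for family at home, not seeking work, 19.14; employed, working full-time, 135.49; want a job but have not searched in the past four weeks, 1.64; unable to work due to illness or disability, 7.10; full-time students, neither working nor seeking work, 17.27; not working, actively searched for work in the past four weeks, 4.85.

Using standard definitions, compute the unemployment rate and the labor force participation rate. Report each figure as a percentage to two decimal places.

Unemployment rate ≈ 3.94%; labor force participation rate ≈ 76.57%.

Employed = 6.27 + 135.49 = 141.76 million (anyone who worked, including part-time for economic reasons, counts as employed).
Unemployed = 0.97 + 4.85 = 5.82 million (jobless and actively searching, or on temporary layoff).
Labor force = 141.76 + 5.82 = 147.58 million.
Not in labor force = 19.14 + 1.64 + 7.10 + 17.27 = 45.15 million (those not working and not actively searching are outside the labor force — including those who want a job but have given up searching).
Civilian working-age population = 147.58 + 45.15 = 192.73 million.
Unemployment rate = 5.82 / 147.58 = 3.94%.
Labor force participation rate = 147.58 / 192.73 = 76.57%.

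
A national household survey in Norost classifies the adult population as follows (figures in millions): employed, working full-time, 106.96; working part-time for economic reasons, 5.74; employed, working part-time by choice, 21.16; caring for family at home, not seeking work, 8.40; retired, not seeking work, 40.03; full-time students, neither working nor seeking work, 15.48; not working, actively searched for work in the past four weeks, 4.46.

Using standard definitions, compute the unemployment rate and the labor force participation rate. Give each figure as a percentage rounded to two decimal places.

Unemployment rate ≈ 3.22%; labor force participation rate ≈ 68.40%.

Employed = 106.96 + 5.74 + 21.16 = 133.86 million (anyone who worked, including part-time for economic reasons, counts as employed).
Unemployed = 4.46 million.
Labor force = 133.86 + 4.46 = 138.32 million.
Not in labor force = 8.40 + 40.03 + 15.48 = 63.91 million (those not working and not actively searching are outside the labor force).
Civilian working-age population = 138.32 + 63.91 = 202.23 million.
Unemployment rate = 4.46 / 138.32 = 3.22%.
Labor force participation rate = 138.32 / 202.23 = 68.40%.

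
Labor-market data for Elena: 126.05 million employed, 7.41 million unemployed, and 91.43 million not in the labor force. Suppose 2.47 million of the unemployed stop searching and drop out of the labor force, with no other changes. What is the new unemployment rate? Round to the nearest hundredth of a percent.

Initially, labor force = 126.05 + 7.41 = 133.46 million, so u = 7.41/133.46 = 5.55%.
After the change, unemployed and labor force both fall by 2.47 → E = 126.05, U = 4.94, labor force = 130.99 million.
New unemployment rate = 4.94 / 130.99 = 3.77%.

New unemployment rate ≈ 3.77%.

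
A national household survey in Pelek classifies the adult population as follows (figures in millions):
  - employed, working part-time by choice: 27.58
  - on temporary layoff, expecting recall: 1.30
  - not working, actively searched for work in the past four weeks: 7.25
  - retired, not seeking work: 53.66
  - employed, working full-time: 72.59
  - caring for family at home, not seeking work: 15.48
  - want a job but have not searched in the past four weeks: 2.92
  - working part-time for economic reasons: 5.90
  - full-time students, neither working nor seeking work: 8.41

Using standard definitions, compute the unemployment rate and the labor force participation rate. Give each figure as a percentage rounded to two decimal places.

Unemployment rate ≈ 7.46%; labor force participation rate ≈ 58.75%.

Employed = 27.58 + 72.59 + 5.90 = 106.07 million (anyone who worked, including part-time for economic reasons, counts as employed).
Unemployed = 1.30 + 7.25 = 8.55 million (jobless and actively searching, or on temporary layoff).
Labor force = 106.07 + 8.55 = 114.62 million.
Not in labor force = 53.66 + 15.48 + 2.92 + 8.41 = 80.47 million (those not working and not actively searching are outside the labor force — including those who want a job but have given up searching).
Civilian working-age population = 114.62 + 80.47 = 195.09 million.
Unemployment rate = 8.55 / 114.62 = 7.46%.
Labor force participation rate = 114.62 / 195.09 = 58.75%.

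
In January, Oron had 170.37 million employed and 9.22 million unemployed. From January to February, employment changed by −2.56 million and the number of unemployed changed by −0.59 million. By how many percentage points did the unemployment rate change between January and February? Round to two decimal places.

The unemployment rate changed by −0.24 percentage points.

January: labor force = 170.37 + 9.22 = 179.59; u = 9.22/179.59 = 5.13%.
February: labor force = 167.81 + 8.63 = 176.44; u = 8.63/176.44 = 4.89%.
Change = 4.89% − 5.13% = −0.24 pp.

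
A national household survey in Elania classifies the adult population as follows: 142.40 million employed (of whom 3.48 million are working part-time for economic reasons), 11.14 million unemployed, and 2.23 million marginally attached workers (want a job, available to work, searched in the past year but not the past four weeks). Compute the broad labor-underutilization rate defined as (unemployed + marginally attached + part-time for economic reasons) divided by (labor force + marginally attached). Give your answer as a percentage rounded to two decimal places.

Labor force = 142.40 + 11.14 = 153.54 million.
Numerator = 11.14 + 2.23 + 3.48 = 16.85 million.
Denominator = 153.54 + 2.23 = 155.77 million.
Broad rate = 16.85 / 155.77 = 10.82%.

Broad underutilization rate ≈ 10.82%.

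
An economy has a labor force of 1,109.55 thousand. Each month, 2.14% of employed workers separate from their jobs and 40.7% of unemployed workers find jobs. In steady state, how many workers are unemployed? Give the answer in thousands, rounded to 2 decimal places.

About 55.43 thousand are unemployed in steady state.

Steady-state unemployment rate u* = s/(s+f) = 2.14/(2.14+40.7) = 0.049953.
Unemployed = u* × labor force = 0.049953 × 1,109.55 ≈ 55.43 thousand.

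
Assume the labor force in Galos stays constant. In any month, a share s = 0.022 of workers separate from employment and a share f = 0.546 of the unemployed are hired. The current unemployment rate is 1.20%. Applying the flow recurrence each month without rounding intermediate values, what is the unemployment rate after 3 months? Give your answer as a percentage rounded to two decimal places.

Unemployment rate after three months ≈ 3.66%.

With a fixed labor force, u_{t+1} = u_t + s·(1−u_t) − f·u_t = u_t·(1−s−f) + s.
Here 1−s−f = 0.432 and s = 0.022.
u_1 = 0.012000 × 0.432 + 0.022 = 0.027184.
u_2 = 0.027184 × 0.432 + 0.022 = 0.033743.
u_3 = 0.033743 × 0.432 + 0.022 = 0.036577.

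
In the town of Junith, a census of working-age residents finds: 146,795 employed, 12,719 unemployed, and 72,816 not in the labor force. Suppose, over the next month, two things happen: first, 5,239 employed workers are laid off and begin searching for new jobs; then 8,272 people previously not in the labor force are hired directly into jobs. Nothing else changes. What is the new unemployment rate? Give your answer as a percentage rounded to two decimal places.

New unemployment rate ≈ 10.70%.

Initially, labor force = 146,795 + 12,719 = 159,514, so u = 12,719/159,514 = 7.97%.
After the first change, employed falls and unemployed rises by 5,239; labor force unchanged → E = 141,556, U = 17,958, labor force = 159,514.
After the second change, employed and labor force both rise by 8,272; unemployed unchanged → E = 149,828, U = 17,958, labor force = 167,786.
New unemployment rate = 17,958 / 167,786 = 10.70%.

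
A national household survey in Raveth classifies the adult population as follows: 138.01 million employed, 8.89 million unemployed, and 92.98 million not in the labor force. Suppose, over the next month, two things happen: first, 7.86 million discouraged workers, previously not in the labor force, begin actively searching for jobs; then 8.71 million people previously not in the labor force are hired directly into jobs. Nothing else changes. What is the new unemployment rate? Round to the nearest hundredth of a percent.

New unemployment rate ≈ 10.25%.

Initially, labor force = 138.01 + 8.89 = 146.90 million, so u = 8.89/146.90 = 6.05%.
After the first change, unemployed and labor force both rise by 7.86 → E = 138.01, U = 16.75, labor force = 154.76 million.
After the second change, employed and labor force both rise by 8.71; unemployed unchanged → E = 146.72, U = 16.75, labor force = 163.47 million.
New unemployment rate = 16.75 / 163.47 = 10.25%.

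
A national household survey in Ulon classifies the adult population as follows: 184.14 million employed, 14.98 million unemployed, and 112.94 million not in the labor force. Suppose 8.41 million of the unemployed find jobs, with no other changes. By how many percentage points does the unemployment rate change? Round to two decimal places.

Initially, labor force = 184.14 + 14.98 = 199.12 million, so u = 14.98/199.12 = 7.52%.
After the change, unemployed falls and employed rises by 8.41; labor force unchanged → E = 192.55, U = 6.57, labor force = 199.12 million.
New unemployment rate = 6.57 / 199.12 = 3.30%.
Change = 3.30% − 7.52% = −4.22 percentage points.

The unemployment rate changes by −4.22 percentage points.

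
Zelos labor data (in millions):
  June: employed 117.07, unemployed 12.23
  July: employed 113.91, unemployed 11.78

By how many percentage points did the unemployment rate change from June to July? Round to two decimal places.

The unemployment rate changed by −0.09 percentage points.

June: labor force = 117.07 + 12.23 = 129.30; u = 12.23/129.30 = 9.46%.
July: labor force = 113.91 + 11.78 = 125.69; u = 11.78/125.69 = 9.37%.
Change = 9.37% − 9.46% = −0.09 pp.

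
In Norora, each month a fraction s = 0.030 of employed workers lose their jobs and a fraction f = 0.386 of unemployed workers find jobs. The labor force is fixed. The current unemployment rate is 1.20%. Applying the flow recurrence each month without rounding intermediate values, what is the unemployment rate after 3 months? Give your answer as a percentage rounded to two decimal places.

Unemployment rate after three months ≈ 6.01%.

With a fixed labor force, u_{t+1} = u_t + s·(1−u_t) − f·u_t = u_t·(1−s−f) + s.
Here 1−s−f = 0.584 and s = 0.030.
u_1 = 0.012000 × 0.584 + 0.030 = 0.037008.
u_2 = 0.037008 × 0.584 + 0.030 = 0.051613.
u_3 = 0.051613 × 0.584 + 0.030 = 0.060142.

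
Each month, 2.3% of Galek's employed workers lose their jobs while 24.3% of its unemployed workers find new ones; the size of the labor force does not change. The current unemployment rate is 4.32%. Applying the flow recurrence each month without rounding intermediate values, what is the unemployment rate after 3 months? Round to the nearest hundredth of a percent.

Unemployment rate after three months ≈ 6.94%.

With a fixed labor force, u_{t+1} = u_t + s·(1−u_t) − f·u_t = u_t·(1−s−f) + s.
Here 1−s−f = 0.734 and s = 0.023.
u_1 = 0.043200 × 0.734 + 0.023 = 0.054709.
u_2 = 0.054709 × 0.734 + 0.023 = 0.063156.
u_3 = 0.063156 × 0.734 + 0.023 = 0.069357.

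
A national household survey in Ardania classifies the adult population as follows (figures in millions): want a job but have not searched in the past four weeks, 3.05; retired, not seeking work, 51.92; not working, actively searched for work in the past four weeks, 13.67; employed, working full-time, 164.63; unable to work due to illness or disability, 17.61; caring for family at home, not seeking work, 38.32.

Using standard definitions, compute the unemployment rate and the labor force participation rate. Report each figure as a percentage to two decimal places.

Employed = 164.63 million.
Unemployed = 13.67 million.
Labor force = 164.63 + 13.67 = 178.30 million.
Not in labor force = 3.05 + 51.92 + 17.61 + 38.32 = 110.90 million (those not working and not actively searching are outside the labor force — including those who want a job but have given up searching).
Civilian working-age population = 178.30 + 110.90 = 289.20 million.
Unemployment rate = 13.67 / 178.30 = 7.67%.
Labor force participation rate = 178.30 / 289.20 = 61.65%.

Unemployment rate ≈ 7.67%; labor force participation rate ≈ 61.65%.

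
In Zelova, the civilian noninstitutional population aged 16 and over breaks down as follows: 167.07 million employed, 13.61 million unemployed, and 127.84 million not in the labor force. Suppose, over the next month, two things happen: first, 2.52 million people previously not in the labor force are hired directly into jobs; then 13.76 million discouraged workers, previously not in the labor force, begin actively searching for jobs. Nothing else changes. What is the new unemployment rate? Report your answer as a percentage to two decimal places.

New unemployment rate ≈ 13.90%.

Initially, labor force = 167.07 + 13.61 = 180.68 million, so u = 13.61/180.68 = 7.53%.
After the first change, employed and labor force both rise by 2.52; unemployed unchanged → E = 169.59, U = 13.61, labor force = 183.20 million.
After the second change, unemployed and labor force both rise by 13.76 → E = 169.59, U = 27.37, labor force = 196.96 million.
New unemployment rate = 27.37 / 196.96 = 13.90%.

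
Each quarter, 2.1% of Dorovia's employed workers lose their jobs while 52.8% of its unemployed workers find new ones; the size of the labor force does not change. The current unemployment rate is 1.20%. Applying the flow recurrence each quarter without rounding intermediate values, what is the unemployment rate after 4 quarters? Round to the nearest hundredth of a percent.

Unemployment rate after four quarters ≈ 3.72%.

With a fixed labor force, u_{t+1} = u_t + s·(1−u_t) − f·u_t = u_t·(1−s−f) + s.
Here 1−s−f = 0.451 and s = 0.021.
u_1 = 0.012000 × 0.451 + 0.021 = 0.026412.
u_2 = 0.026412 × 0.451 + 0.021 = 0.032912.
u_3 = 0.032912 × 0.451 + 0.021 = 0.035843.
u_4 = 0.035843 × 0.451 + 0.021 = 0.037165.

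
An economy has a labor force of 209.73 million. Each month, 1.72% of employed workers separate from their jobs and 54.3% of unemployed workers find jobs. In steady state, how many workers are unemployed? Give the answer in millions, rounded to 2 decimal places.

About 6.44 million are unemployed in steady state.

Steady-state unemployment rate u* = s/(s+f) = 1.72/(1.72+54.3) = 0.030703.
Unemployed = u* × labor force = 0.030703 × 209.73 ≈ 6.44 million.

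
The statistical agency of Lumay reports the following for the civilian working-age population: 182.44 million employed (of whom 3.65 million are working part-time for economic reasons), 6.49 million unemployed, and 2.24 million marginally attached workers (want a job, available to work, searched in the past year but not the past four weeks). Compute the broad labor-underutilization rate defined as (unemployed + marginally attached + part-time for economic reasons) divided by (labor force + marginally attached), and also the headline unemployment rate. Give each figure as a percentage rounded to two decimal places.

Broad underutilization rate ≈ 6.48%; headline unemployment rate ≈ 3.44%.

Labor force = 182.44 + 6.49 = 188.93 million.
Numerator = 6.49 + 2.24 + 3.65 = 12.38 million.
Denominator = 188.93 + 2.24 = 191.17 million.
Broad rate = 12.38 / 191.17 = 6.48%.
Headline unemployment rate = 6.49 / 188.93 = 3.44%.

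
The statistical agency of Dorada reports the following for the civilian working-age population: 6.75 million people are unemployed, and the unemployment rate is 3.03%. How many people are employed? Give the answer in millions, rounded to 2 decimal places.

About 216.02 million are employed.

Labor force = U / u = 6.75 / 0.0303 ≈ 222.77 million.
Employed = labor force − unemployed = 222.77 − 6.75 = 216.02 million.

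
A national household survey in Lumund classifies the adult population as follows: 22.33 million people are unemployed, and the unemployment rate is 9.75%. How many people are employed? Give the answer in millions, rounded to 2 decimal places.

About 206.70 million are employed.

Labor force = U / u = 22.33 / 0.0975 ≈ 229.03 million.
Employed = labor force − unemployed = 229.03 − 22.33 = 206.70 million.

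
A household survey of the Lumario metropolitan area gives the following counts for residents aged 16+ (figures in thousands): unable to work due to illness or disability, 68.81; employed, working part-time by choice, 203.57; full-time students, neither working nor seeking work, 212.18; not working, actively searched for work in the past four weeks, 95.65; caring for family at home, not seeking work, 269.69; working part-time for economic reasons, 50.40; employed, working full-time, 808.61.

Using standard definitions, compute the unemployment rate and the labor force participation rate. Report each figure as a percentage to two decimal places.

Employed = 203.57 + 50.40 + 808.61 = 1,062.58 thousand (anyone who worked, including part-time for economic reasons, counts as employed).
Unemployed = 95.65 thousand.
Labor force = 1,062.58 + 95.65 = 1,158.23 thousand.
Not in labor force = 68.81 + 212.18 + 269.69 = 550.68 thousand (those not working and not actively searching are outside the labor force).
Civilian working-age population = 1,158.23 + 550.68 = 1,708.91 thousand.
Unemployment rate = 95.65 / 1,158.23 = 8.26%.
Labor force participation rate = 1,158.23 / 1,708.91 = 67.78%.

Unemployment rate ≈ 8.26%; labor force participation rate ≈ 67.78%.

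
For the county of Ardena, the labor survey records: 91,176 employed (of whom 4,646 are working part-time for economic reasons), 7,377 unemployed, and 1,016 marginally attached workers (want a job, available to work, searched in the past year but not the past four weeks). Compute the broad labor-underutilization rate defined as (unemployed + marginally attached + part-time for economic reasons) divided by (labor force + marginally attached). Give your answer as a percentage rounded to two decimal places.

Broad underutilization rate ≈ 13.10%.

Labor force = 91,176 + 7,377 = 98,553.
Numerator = 7,377 + 1,016 + 4,646 = 13,039.
Denominator = 98,553 + 1,016 = 99,569.
Broad rate = 13,039 / 99,569 = 13.10%.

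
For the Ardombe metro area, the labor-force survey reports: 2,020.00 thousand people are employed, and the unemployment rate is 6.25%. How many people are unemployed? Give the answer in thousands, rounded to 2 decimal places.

About 134.67 thousand are unemployed.

Let U be the number unemployed. The labor force is E + U, and U/(E+U) = 0.0625.
So U = 0.0625 × 2,020.00 / (1 − 0.0625) = 126.2500 / 0.9375 ≈ 134.67 thousand.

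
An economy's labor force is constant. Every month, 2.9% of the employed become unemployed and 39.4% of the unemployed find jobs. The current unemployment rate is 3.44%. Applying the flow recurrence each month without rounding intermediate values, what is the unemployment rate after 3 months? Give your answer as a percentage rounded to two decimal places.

Unemployment rate after three months ≈ 6.20%.

With a fixed labor force, u_{t+1} = u_t + s·(1−u_t) − f·u_t = u_t·(1−s−f) + s.
Here 1−s−f = 0.577 and s = 0.029.
u_1 = 0.034400 × 0.577 + 0.029 = 0.048849.
u_2 = 0.048849 × 0.577 + 0.029 = 0.057186.
u_3 = 0.057186 × 0.577 + 0.029 = 0.061996.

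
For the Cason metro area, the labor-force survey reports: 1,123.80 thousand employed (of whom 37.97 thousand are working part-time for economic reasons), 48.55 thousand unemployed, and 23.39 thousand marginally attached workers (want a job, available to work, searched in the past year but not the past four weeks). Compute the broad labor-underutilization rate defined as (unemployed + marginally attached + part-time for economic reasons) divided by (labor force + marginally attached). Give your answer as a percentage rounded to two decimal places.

Broad underutilization rate ≈ 9.19%.

Labor force = 1,123.80 + 48.55 = 1,172.35 thousand.
Numerator = 48.55 + 23.39 + 37.97 = 109.91 thousand.
Denominator = 1,172.35 + 23.39 = 1,195.74 thousand.
Broad rate = 109.91 / 1,195.74 = 9.19%.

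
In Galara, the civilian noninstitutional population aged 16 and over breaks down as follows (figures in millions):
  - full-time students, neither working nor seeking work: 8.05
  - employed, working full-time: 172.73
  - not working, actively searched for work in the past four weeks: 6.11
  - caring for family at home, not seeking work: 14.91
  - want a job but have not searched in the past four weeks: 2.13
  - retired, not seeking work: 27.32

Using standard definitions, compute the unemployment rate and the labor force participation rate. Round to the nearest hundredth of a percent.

Unemployment rate ≈ 3.42%; labor force participation rate ≈ 77.34%.

Employed = 172.73 million.
Unemployed = 6.11 million.
Labor force = 172.73 + 6.11 = 178.84 million.
Not in labor force = 8.05 + 14.91 + 2.13 + 27.32 = 52.41 million (those not working and not actively searching are outside the labor force — including those who want a job but have given up searching).
Civilian working-age population = 178.84 + 52.41 = 231.25 million.
Unemployment rate = 6.11 / 178.84 = 3.42%.
Labor force participation rate = 178.84 / 231.25 = 77.34%.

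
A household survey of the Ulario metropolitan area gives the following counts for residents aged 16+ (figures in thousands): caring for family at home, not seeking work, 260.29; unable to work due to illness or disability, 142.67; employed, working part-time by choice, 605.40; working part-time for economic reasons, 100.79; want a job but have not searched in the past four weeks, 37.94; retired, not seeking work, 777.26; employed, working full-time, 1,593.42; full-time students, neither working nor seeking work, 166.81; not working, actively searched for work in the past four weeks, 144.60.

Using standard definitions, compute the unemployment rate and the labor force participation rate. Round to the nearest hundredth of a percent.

Unemployment rate ≈ 5.92%; labor force participation rate ≈ 63.83%.

Employed = 605.40 + 100.79 + 1,593.42 = 2,299.61 thousand (anyone who worked, including part-time for economic reasons, counts as employed).
Unemployed = 144.60 thousand.
Labor force = 2,299.61 + 144.60 = 2,444.21 thousand.
Not in labor force = 260.29 + 142.67 + 37.94 + 777.26 + 166.81 = 1,384.97 thousand (those not working and not actively searching are outside the labor force — including those who want a job but have given up searching).
Civilian working-age population = 2,444.21 + 1,384.97 = 3,829.18 thousand.
Unemployment rate = 144.60 / 2,444.21 = 5.92%.
Labor force participation rate = 2,444.21 / 3,829.18 = 63.83%.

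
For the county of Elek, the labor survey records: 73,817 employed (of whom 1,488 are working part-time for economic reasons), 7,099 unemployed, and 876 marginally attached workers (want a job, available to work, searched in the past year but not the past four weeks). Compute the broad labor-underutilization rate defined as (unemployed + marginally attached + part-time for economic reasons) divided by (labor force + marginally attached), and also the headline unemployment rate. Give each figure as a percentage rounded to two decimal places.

Broad underutilization rate ≈ 11.57%; headline unemployment rate ≈ 8.77%.

Labor force = 73,817 + 7,099 = 80,916.
Numerator = 7,099 + 876 + 1,488 = 9,463.
Denominator = 80,916 + 876 = 81,792.
Broad rate = 9,463 / 81,792 = 11.57%.
Headline unemployment rate = 7,099 / 80,916 = 8.77%.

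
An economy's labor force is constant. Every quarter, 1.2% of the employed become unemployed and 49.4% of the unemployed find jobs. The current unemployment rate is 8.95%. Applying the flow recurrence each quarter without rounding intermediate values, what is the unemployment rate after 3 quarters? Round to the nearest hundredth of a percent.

With a fixed labor force, u_{t+1} = u_t + s·(1−u_t) − f·u_t = u_t·(1−s−f) + s.
Here 1−s−f = 0.494 and s = 0.012.
u_1 = 0.089500 × 0.494 + 0.012 = 0.056213.
u_2 = 0.056213 × 0.494 + 0.012 = 0.039769.
u_3 = 0.039769 × 0.494 + 0.012 = 0.031646.

Unemployment rate after three quarters ≈ 3.16%.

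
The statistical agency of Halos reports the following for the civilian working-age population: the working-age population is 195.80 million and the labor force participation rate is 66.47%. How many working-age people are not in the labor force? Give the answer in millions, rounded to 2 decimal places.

Share not in the labor force = 1 − 0.6647 = 0.3353.
Not in labor force = 0.3353 × 195.80 ≈ 65.65 million.

About 65.65 million are not in the labor force.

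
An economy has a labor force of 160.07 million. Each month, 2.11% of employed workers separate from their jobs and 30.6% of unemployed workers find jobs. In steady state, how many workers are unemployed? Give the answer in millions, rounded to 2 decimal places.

About 10.33 million are unemployed in steady state.

Steady-state unemployment rate u* = s/(s+f) = 2.11/(2.11+30.6) = 0.064506.
Unemployed = u* × labor force = 0.064506 × 160.07 ≈ 10.33 million.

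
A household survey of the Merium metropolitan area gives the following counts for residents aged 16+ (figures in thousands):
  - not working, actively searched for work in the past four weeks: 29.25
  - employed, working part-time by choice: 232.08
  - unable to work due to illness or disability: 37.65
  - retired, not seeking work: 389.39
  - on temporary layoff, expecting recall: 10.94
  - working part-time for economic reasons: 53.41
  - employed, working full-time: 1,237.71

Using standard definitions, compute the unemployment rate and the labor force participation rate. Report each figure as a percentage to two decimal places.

Employed = 232.08 + 53.41 + 1,237.71 = 1,523.20 thousand (anyone who worked, including part-time for economic reasons, counts as employed).
Unemployed = 29.25 + 10.94 = 40.19 thousand (jobless and actively searching, or on temporary layoff).
Labor force = 1,523.20 + 40.19 = 1,563.39 thousand.
Not in labor force = 37.65 + 389.39 = 427.04 thousand (those not working and not actively searching are outside the labor force).
Civilian working-age population = 1,563.39 + 427.04 = 1,990.43 thousand.
Unemployment rate = 40.19 / 1,563.39 = 2.57%.
Labor force participation rate = 1,563.39 / 1,990.43 = 78.55%.

Unemployment rate ≈ 2.57%; labor force participation rate ≈ 78.55%.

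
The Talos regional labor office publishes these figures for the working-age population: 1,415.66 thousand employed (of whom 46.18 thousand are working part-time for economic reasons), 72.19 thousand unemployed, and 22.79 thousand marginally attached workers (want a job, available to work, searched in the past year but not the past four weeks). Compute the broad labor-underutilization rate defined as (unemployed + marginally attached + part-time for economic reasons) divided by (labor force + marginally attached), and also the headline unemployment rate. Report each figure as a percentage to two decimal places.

Broad underutilization rate ≈ 9.34%; headline unemployment rate ≈ 4.85%.

Labor force = 1,415.66 + 72.19 = 1,487.85 thousand.
Numerator = 72.19 + 22.79 + 46.18 = 141.16 thousand.
Denominator = 1,487.85 + 22.79 = 1,510.64 thousand.
Broad rate = 141.16 / 1,510.64 = 9.34%.
Headline unemployment rate = 72.19 / 1,487.85 = 4.85%.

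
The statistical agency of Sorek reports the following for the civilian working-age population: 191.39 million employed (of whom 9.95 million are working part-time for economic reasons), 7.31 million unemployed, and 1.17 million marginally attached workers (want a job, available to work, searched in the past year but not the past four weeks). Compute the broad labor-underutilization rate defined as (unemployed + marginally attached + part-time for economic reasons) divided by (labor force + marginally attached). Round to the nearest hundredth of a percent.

Labor force = 191.39 + 7.31 = 198.70 million.
Numerator = 7.31 + 1.17 + 9.95 = 18.43 million.
Denominator = 198.70 + 1.17 = 199.87 million.
Broad rate = 18.43 / 199.87 = 9.22%.

Broad underutilization rate ≈ 9.22%.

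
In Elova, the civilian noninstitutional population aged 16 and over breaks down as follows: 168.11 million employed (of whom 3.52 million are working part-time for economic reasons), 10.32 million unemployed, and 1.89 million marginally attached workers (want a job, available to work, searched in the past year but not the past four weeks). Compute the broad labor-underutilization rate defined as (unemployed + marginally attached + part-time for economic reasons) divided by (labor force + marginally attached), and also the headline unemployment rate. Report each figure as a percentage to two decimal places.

Labor force = 168.11 + 10.32 = 178.43 million.
Numerator = 10.32 + 1.89 + 3.52 = 15.73 million.
Denominator = 178.43 + 1.89 = 180.32 million.
Broad rate = 15.73 / 180.32 = 8.72%.
Headline unemployment rate = 10.32 / 178.43 = 5.78%.

Broad underutilization rate ≈ 8.72%; headline unemployment rate ≈ 5.78%.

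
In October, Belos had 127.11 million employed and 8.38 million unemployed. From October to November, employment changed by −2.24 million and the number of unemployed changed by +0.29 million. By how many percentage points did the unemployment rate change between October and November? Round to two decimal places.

The unemployment rate changed by +0.31 percentage points.

October: labor force = 127.11 + 8.38 = 135.49; u = 8.38/135.49 = 6.18%.
November: labor force = 124.87 + 8.67 = 133.54; u = 8.67/133.54 = 6.49%.
Change = 6.49% − 6.18% = +0.31 pp.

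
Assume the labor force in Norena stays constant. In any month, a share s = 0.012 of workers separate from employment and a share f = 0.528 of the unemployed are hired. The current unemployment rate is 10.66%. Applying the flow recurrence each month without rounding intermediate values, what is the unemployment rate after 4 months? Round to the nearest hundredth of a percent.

Unemployment rate after four months ≈ 2.60%.

With a fixed labor force, u_{t+1} = u_t + s·(1−u_t) − f·u_t = u_t·(1−s−f) + s.
Here 1−s−f = 0.460 and s = 0.012.
u_1 = 0.106600 × 0.460 + 0.012 = 0.061036.
u_2 = 0.061036 × 0.460 + 0.012 = 0.040077.
u_3 = 0.040077 × 0.460 + 0.012 = 0.030435.
u_4 = 0.030435 × 0.460 + 0.012 = 0.026000.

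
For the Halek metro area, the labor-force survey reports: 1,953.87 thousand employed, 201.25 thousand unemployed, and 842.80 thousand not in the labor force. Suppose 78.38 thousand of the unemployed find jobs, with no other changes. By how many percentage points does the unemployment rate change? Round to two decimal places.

The unemployment rate changes by −3.64 percentage points.

Initially, labor force = 1,953.87 + 201.25 = 2,155.12 thousand, so u = 201.25/2,155.12 = 9.34%.
After the change, unemployed falls and employed rises by 78.38; labor force unchanged → E = 2,032.25, U = 122.87, labor force = 2,155.12 thousand.
New unemployment rate = 122.87 / 2,155.12 = 5.70%.
Change = 5.70% − 9.34% = −3.64 percentage points.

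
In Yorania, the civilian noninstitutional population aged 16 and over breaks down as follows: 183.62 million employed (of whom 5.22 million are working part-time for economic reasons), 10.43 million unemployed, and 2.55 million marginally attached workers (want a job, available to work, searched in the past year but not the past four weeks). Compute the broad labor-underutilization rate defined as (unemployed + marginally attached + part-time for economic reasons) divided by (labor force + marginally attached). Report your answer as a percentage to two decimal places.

Broad underutilization rate ≈ 9.26%.

Labor force = 183.62 + 10.43 = 194.05 million.
Numerator = 10.43 + 2.55 + 5.22 = 18.20 million.
Denominator = 194.05 + 2.55 = 196.60 million.
Broad rate = 18.20 / 196.60 = 9.26%.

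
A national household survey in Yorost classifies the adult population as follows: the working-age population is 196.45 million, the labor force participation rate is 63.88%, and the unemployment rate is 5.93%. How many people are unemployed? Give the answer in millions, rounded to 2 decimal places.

About 7.44 million are unemployed.

Labor force = 0.6388 × 196.45 = 125.49 million.
Unemployed = 0.0593 × 125.49 ≈ 7.44 million.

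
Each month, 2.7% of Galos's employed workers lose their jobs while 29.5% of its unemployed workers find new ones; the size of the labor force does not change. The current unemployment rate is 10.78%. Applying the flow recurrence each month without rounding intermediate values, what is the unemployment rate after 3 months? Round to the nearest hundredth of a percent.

Unemployment rate after three months ≈ 9.13%.

With a fixed labor force, u_{t+1} = u_t + s·(1−u_t) − f·u_t = u_t·(1−s−f) + s.
Here 1−s−f = 0.678 and s = 0.027.
u_1 = 0.107800 × 0.678 + 0.027 = 0.100088.
u_2 = 0.100088 × 0.678 + 0.027 = 0.094860.
u_3 = 0.094860 × 0.678 + 0.027 = 0.091315.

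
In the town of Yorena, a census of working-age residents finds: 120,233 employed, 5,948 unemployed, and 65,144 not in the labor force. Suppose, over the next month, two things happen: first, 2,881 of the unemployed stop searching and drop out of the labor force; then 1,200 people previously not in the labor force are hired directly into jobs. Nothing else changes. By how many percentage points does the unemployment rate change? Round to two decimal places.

Initially, labor force = 120,233 + 5,948 = 126,181, so u = 5,948/126,181 = 4.71%.
After the first change, unemployed and labor force both fall by 2,881 → E = 120,233, U = 3,067, labor force = 123,300.
After the second change, employed and labor force both rise by 1,200; unemployed unchanged → E = 121,433, U = 3,067, labor force = 124,500.
New unemployment rate = 3,067 / 124,500 = 2.46%.
Change = 2.46% − 4.71% = −2.25 percentage points.

The unemployment rate changes by −2.25 percentage points.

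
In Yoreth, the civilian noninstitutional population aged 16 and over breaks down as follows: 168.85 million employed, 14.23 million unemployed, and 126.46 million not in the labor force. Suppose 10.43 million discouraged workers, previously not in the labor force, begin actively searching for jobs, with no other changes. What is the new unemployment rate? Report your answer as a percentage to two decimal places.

Initially, labor force = 168.85 + 14.23 = 183.08 million, so u = 14.23/183.08 = 7.77%.
After the change, unemployed and labor force both rise by 10.43 → E = 168.85, U = 24.66, labor force = 193.51 million.
New unemployment rate = 24.66 / 193.51 = 12.74%.

New unemployment rate ≈ 12.74%.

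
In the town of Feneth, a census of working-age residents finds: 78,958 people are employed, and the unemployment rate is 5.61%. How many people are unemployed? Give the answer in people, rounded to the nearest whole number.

Let U be the number unemployed. The labor force is E + U, and U/(E+U) = 0.0561.
So U = 0.0561 × 78,958 / (1 − 0.0561) = 4429.54 / 0.9439 ≈ 4,693.

About 4,693 are unemployed.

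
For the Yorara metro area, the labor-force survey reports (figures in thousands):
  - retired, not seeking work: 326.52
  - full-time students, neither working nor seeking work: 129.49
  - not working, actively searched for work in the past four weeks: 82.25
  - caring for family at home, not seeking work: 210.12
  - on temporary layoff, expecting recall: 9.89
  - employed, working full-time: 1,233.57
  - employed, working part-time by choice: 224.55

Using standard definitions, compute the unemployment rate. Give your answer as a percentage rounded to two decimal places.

Unemployment rate ≈ 5.94%.

Employed = 1,233.57 + 224.55 = 1,458.12 thousand.
Unemployed = 82.25 + 9.89 = 92.14 thousand (jobless and actively searching, or on temporary layoff).
Labor force = 1,458.12 + 92.14 = 1,550.26 thousand.
Unemployment rate = 92.14 / 1,550.26 = 5.94%.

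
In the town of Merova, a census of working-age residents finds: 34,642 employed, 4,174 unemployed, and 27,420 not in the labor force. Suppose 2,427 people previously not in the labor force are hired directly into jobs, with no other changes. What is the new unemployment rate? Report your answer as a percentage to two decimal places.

Initially, labor force = 34,642 + 4,174 = 38,816, so u = 4,174/38,816 = 10.75%.
After the change, employed and labor force both rise by 2,427; unemployed unchanged → E = 37,069, U = 4,174, labor force = 41,243.
New unemployment rate = 4,174 / 41,243 = 10.12%.

New unemployment rate ≈ 10.12%.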